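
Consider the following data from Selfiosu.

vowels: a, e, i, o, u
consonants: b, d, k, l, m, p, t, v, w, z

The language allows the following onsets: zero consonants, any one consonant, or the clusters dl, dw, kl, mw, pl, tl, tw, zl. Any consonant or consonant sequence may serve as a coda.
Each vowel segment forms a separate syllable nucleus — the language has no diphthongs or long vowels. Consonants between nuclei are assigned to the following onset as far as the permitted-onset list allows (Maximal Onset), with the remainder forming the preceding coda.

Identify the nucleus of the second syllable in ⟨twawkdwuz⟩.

u

Vowels present: a, u; each is a nucleus, giving 2 syllables.
The second nucleus (vowel 2 from the left) is /u/.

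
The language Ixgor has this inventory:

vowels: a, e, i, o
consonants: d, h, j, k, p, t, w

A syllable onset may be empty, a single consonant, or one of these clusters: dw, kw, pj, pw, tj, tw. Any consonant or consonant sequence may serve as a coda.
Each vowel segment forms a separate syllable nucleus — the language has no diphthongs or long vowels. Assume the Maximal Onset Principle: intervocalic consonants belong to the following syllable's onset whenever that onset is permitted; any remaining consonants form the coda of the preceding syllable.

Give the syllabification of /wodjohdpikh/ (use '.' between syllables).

wod.johd.pikh

The vowels are o, o, i — 3 nuclei, so 3 syllables.
/o…o/ gap (V1→V2): /dj/; trying suffixes from longest down, /j/ is the first permitted one, so coda /d/ | onset /j/.
/o…i/ gap (V2→V3): /hdp/ — longest licit onset from the right is /p/, leaving /hd/ as coda.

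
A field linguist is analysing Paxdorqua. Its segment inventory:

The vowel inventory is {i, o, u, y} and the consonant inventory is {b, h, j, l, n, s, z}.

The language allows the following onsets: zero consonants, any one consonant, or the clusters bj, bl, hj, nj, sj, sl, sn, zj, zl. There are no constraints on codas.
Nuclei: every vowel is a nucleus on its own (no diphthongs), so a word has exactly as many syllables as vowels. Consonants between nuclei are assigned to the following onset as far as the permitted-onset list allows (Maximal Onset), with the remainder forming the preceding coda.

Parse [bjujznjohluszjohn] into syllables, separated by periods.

bjujz.njoh.lus.zjohn

The vowels are u, o, u, o — 4 nuclei, so 4 syllables.
/u…o/ gap (V1→V2): /jznj/; trying suffixes from longest down, /nj/ is the first permitted one, so coda /jz/ | onset /nj/.
/o…u/ gap (V2→V3): /hl/; trying suffixes from longest down, /l/ is the first permitted one, so coda /h/ | onset /l/.
/u…o/ gap (V3→V4): /szj/; trying suffixes from longest down, /zj/ is the first permitted one, so coda /s/ | onset /zj/.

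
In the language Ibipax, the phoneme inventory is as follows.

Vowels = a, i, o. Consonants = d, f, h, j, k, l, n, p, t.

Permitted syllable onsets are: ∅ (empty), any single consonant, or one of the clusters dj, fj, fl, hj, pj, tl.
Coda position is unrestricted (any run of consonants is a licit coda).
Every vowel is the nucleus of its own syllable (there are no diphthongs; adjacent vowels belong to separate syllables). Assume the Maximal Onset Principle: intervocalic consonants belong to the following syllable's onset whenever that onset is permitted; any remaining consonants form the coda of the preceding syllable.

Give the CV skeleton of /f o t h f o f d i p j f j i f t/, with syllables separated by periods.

Vowels present: o, o, i, i; each is a nucleus, giving 4 syllables.
σ1/σ2 boundary: /thf/; trying suffixes from longest down, /f/ is the first permitted one, so coda /th/ | onset /f/.
σ2/σ3 boundary: /fd/ splits as /f/ + /d/ (/d/ is the longest suffix that is a licit onset).
σ3/σ4 boundary: /pjfj/ — longest licit onset from the right is /fj/, leaving /pj/ as coda.
Putting it together: foth.fof.dipj.fjift.
Mapping each syllable to C/V: /foth/ → CVCC, /fof/ → CVC, /dipj/ → CVCC, /fjift/ → CCVCC.

CVCC.CVC.CVCC.CCVCC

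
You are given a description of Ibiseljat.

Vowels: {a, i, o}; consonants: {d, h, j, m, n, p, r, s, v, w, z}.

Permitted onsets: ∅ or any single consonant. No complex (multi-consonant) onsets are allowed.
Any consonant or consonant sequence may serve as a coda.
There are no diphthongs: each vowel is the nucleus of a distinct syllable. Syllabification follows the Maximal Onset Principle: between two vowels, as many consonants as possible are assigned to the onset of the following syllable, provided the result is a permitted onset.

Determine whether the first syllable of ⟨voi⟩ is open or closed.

open

Nuclei (vowels): o, i → 2 syllables.
V1 /o/ – V2 /i/: nothing intervenes; syllable break is V.V.
Syllabification: vo.i.
Syllable 1 is /vo/; it ends in its nucleus with no coda, so it is open.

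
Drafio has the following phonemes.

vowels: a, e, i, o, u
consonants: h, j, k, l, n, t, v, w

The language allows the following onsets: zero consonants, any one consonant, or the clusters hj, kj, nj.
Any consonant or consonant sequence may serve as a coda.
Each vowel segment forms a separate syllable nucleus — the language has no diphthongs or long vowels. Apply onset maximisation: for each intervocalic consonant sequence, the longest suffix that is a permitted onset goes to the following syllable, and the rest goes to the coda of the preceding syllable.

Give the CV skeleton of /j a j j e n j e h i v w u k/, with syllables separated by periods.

CVC.CV.CCV.CVC.CVC

The vowels are a, e, e, i, u — 5 nuclei, so 5 syllables.
V1 /a/ – V2 /e/: /jj/ — longest licit onset from the right is /j/, leaving /j/ as coda.
V2 /e/ – V3 /e/: /nj/ is a licit onset in full, so it all attaches to the next syllable.
V3 /e/ – V4 /i/: just /h/ — single C goes to the following onset.
V4 /i/ – V5 /u/: /vw/ splits as /v/ + /w/ (/w/ is the longest suffix that is a licit onset).
Result: jaj.je.nje.hiv.wuk.
Mapping each syllable to C/V: /jaj/ → CVC, /je/ → CV, /nje/ → CCV, /hiv/ → CVC, /wuk/ → CVC.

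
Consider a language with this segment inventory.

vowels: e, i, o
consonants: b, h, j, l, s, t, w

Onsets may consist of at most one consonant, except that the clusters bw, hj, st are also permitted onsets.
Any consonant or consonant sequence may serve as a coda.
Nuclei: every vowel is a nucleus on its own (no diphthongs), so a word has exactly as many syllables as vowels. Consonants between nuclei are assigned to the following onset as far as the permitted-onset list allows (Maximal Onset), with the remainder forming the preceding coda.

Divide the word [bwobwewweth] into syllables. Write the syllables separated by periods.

bwo.bwew.weth

The vowels are o, e, e — 3 nuclei, so 3 syllables.
/o…e/ gap (V1→V2): /bw/ — entire cluster is a permitted onset → onset /bw/, coda ∅.
/e…e/ gap (V2→V3): /ww/; trying suffixes from longest down, /w/ is the first permitted one, so coda /w/ | onset /w/.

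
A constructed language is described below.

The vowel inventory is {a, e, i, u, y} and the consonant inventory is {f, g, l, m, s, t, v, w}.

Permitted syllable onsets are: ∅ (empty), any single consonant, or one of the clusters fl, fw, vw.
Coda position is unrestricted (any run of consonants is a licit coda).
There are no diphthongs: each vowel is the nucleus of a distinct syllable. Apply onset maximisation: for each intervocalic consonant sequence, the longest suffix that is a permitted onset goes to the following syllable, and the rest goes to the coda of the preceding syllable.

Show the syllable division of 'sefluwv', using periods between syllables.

Nuclei (vowels): e, u → 2 syllables.
σ1/σ2 boundary: /fl/ — entire cluster is a permitted onset → onset /fl/, coda ∅.

se.fluwv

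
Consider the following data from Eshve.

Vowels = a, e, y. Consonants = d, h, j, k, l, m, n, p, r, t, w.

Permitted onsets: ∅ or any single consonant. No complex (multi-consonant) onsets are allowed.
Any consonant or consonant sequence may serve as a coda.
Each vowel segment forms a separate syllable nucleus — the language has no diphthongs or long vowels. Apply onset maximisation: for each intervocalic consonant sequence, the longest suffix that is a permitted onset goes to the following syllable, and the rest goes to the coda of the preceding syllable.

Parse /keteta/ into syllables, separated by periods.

ke.te.ta

Nuclei (vowels): e, e, a → 3 syllables.
Between /e/ (V1) and /e/ (V2): /t/ is a single consonant, so it becomes the next onset.
Between /e/ (V2) and /a/ (V3): /t/ → onset of the next syllable (single consonants are always licit onsets).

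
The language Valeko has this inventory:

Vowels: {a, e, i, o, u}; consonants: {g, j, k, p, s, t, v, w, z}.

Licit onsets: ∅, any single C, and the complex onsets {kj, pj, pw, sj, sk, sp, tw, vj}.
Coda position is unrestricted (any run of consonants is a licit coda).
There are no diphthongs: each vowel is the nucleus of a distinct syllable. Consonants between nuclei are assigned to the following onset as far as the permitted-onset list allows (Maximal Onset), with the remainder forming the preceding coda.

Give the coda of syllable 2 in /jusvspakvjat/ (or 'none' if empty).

Nuclei (vowels): u, a, a → 3 syllables.
V1 /u/ – V2 /a/: /svsp/; trying suffixes from longest down, /sp/ is the first permitted one, so coda /sv/ | onset /sp/.
V2 /a/ – V3 /a/: cluster /kvj/ — the longest permitted-onset suffix is /vj/; onset = /vj/, preceding coda = /k/.
Syllabification: jusv.spak.vjat.
Syllable 2 is /spak/: onset /sp/, nucleus /a/, coda /k/.

k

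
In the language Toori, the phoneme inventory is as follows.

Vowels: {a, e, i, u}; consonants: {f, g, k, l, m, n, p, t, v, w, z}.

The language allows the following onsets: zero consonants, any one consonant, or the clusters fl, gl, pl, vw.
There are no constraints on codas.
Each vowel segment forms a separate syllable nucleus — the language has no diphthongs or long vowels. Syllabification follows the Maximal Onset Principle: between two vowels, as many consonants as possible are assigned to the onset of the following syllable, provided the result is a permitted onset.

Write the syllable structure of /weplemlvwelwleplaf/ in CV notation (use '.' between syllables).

CV.CCVCC.CCVCC.CV.CCVC

Vowels present: e, e, e, e, a; each is a nucleus, giving 5 syllables.
V1 /e/ – V2 /e/: /pl/ — entire cluster is a permitted onset → onset /pl/, coda ∅.
V2 /e/ – V3 /e/: /mlvw/ — longest licit onset from the right is /vw/, leaving /ml/ as coda.
V3 /e/ – V4 /e/: /lwl/; trying suffixes from longest down, /l/ is the first permitted one, so coda /lw/ | onset /l/.
V4 /e/ – V5 /a/: cluster /pl/ — /pl/ is itself a permitted onset, so the whole cluster goes right; preceding coda = ∅.
Syllabification: we.pleml.vwelw.le.plaf.
Mapping each syllable to C/V: /we/ → CV, /pleml/ → CCVCC, /vwelw/ → CCVCC, /le/ → CV, /plaf/ → CCVC.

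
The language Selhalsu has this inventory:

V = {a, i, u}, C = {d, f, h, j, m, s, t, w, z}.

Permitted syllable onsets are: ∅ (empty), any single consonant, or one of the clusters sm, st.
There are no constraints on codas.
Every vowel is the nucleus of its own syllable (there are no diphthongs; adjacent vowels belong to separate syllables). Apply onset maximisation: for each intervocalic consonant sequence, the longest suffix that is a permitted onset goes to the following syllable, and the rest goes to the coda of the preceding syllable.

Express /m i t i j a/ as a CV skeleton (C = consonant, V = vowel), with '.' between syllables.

CV.CV.CV

Nuclei (vowels): i, i, a → 3 syllables.
Between /i/ (V1) and /i/ (V2): /t/ is a single consonant, so it becomes the next onset.
Between /i/ (V2) and /a/ (V3): /j/ is a single consonant, so it becomes the next onset.
Putting it together: mi.ti.ja.
Mapping each syllable to C/V: /mi/ → CV, /ti/ → CV, /ja/ → CV.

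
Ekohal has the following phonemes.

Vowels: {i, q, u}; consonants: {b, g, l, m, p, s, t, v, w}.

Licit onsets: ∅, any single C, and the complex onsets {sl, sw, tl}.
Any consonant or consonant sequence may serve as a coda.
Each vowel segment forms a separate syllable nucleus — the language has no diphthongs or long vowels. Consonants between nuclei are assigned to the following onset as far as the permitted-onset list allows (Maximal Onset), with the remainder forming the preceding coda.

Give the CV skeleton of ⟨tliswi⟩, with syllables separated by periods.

CCV.CCV

Vowels present: i, i; each is a nucleus, giving 2 syllables.
V1 /i/ – V2 /i/: /sw/ — entire cluster is a permitted onset → onset /sw/, coda ∅.
Result: tli.swi.
Mapping each syllable to C/V: /tli/ → CCV, /swi/ → CCV.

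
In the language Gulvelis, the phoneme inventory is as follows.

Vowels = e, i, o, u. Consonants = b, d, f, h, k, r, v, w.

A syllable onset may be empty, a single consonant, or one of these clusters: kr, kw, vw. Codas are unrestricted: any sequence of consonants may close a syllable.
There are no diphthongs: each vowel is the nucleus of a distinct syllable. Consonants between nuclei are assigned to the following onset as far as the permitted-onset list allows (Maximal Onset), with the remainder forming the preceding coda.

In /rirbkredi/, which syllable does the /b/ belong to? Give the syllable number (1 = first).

1

The vowels are i, e, i — 3 nuclei, so 3 syllables.
V1 /i/ – V2 /e/: /rbkr/ — longest licit onset from the right is /kr/, leaving /rb/ as coda.
V2 /e/ – V3 /i/: /d/ → onset of the next syllable (single consonants are always licit onsets).
Result: rirb.kre.di.
The /b/ is in the coda of syllable 1 (/rirb/).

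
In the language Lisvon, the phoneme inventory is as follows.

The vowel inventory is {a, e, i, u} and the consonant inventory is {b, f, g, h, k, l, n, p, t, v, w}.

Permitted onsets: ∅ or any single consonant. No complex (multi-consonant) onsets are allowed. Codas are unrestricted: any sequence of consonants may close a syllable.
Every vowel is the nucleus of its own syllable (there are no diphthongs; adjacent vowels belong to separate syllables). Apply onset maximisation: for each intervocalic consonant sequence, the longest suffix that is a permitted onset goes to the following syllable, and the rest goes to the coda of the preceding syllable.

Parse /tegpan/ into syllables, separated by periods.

teg.pan

Vowels present: e, a; each is a nucleus, giving 2 syllables.
Between /e/ (V1) and /a/ (V2): /gp/ splits as /g/ + /p/ (/p/ is the longest suffix that is a licit onset).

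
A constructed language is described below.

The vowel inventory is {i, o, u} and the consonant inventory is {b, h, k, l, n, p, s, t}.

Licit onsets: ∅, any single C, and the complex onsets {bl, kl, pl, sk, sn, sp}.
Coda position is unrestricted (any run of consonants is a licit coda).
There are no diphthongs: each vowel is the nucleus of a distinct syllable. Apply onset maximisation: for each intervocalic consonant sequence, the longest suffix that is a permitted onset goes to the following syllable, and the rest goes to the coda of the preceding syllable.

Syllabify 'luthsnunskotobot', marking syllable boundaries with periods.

Nuclei (vowels): u, u, o, o, o → 5 syllables.
V1 /u/ – V2 /u/: cluster /thsn/ — the longest permitted-onset suffix is /sn/; onset = /sn/, preceding coda = /th/.
V2 /u/ – V3 /o/: /nsk/ — longest licit onset from the right is /sk/, leaving /n/ as coda.
V3 /o/ – V4 /o/: /t/ → onset of the next syllable (single consonants are always licit onsets).
V4 /o/ – V5 /o/: just /b/ — single C goes to the following onset.

luth.snun.sko.to.bot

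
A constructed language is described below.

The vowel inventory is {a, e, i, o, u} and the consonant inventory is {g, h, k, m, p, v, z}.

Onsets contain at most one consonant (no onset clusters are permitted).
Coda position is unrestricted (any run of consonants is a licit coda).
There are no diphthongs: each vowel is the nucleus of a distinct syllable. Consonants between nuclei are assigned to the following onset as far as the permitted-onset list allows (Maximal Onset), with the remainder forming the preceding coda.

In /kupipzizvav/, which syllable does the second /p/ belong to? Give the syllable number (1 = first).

The vowels are u, i, i, a — 4 nuclei, so 4 syllables.
/u…i/ gap (V1→V2): /p/ → onset of the next syllable (single consonants are always licit onsets).
/i…i/ gap (V2→V3): /pz/ — longest licit onset from the right is /z/, leaving /p/ as coda.
/i…a/ gap (V3→V4): cluster /zv/ — the longest permitted-onset suffix is /v/; onset = /v/, preceding coda = /z/.
Result: ku.pip.ziz.vav.
The second /p/ is in the coda of syllable 2 (/pip/).

2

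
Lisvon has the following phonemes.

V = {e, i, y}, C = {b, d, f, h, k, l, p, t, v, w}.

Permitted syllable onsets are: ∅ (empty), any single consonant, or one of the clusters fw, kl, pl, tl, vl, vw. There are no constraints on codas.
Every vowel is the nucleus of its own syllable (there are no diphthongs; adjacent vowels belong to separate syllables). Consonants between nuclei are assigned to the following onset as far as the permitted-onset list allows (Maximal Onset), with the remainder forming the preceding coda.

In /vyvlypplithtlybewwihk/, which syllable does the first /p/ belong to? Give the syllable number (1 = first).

Vowels present: y, y, i, y, e, i; each is a nucleus, giving 6 syllables.
V1 /y/ – V2 /y/: cluster /vl/ — /vl/ is itself a permitted onset, so the whole cluster goes right; preceding coda = ∅.
V2 /y/ – V3 /i/: cluster /ppl/ — the longest permitted-onset suffix is /pl/; onset = /pl/, preceding coda = /p/.
V3 /i/ – V4 /y/: /thtl/ — longest licit onset from the right is /tl/, leaving /th/ as coda.
V4 /y/ – V5 /e/: /b/ → onset of the next syllable (single consonants are always licit onsets).
V5 /e/ – V6 /i/: /ww/ splits as /w/ + /w/ (/w/ is the longest suffix that is a licit onset).
Result: vy.vlyp.plith.tly.bew.wihk.
The first /p/ is in the coda of syllable 2 (/vlyp/).

2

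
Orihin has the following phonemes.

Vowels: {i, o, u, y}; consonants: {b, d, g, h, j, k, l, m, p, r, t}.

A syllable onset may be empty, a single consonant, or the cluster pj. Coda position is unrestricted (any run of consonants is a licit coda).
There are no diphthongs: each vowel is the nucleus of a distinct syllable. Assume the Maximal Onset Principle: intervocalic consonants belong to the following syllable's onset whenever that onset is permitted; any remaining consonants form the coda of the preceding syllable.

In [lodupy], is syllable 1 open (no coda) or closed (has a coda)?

Vowels present: o, u, y; each is a nucleus, giving 3 syllables.
σ1/σ2 boundary: /d/ → onset of the next syllable (single consonants are always licit onsets).
σ2/σ3 boundary: /p/ → onset of the next syllable (single consonants are always licit onsets).
Result: lo.du.py.
Syllable 1 is /lo/; it ends in its nucleus with no coda, so it is open.

open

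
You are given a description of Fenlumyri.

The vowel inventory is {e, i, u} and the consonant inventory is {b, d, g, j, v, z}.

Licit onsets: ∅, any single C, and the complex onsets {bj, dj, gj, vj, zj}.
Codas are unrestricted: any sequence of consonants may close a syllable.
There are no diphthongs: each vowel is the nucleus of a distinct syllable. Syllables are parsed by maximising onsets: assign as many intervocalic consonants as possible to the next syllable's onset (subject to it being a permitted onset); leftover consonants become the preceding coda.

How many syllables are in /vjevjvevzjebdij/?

Nuclei (vowels): e, e, e, i → 4 syllables.

4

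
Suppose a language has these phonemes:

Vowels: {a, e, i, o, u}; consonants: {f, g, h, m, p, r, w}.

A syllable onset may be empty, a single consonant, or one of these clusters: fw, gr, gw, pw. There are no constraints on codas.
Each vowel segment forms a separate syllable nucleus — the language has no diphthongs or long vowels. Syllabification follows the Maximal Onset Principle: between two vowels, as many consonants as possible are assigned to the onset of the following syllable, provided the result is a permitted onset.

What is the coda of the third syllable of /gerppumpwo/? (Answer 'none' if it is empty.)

Nuclei (vowels): e, u, o → 3 syllables.
V1 /e/ – V2 /u/: /rpp/ — longest licit onset from the right is /p/, leaving /rp/ as coda.
V2 /u/ – V3 /o/: /mpw/; trying suffixes from longest down, /pw/ is the first permitted one, so coda /m/ | onset /pw/.
So the parse is gerp.pum.pwo.
Syllable 3 is /pwo/: onset /pw/, nucleus /o/, coda ∅.

none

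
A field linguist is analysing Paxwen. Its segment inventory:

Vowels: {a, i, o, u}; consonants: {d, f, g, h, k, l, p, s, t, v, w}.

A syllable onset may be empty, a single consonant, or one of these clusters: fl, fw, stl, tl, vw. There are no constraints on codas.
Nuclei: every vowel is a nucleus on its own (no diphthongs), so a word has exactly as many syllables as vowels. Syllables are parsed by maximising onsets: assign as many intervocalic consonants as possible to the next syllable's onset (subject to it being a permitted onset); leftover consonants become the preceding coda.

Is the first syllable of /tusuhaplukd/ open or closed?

The vowels are u, u, a, u — 4 nuclei, so 4 syllables.
V1 /u/ – V2 /u/: /s/ → onset of the next syllable (single consonants are always licit onsets).
V2 /u/ – V3 /a/: /h/ is a single consonant, so it becomes the next onset.
V3 /a/ – V4 /u/: cluster /pl/ — the longest permitted-onset suffix is /l/; onset = /l/, preceding coda = /p/.
Putting it together: tu.su.hap.lukd.
Syllable 1 is /tu/; it ends in its nucleus with no coda, so it is open.

open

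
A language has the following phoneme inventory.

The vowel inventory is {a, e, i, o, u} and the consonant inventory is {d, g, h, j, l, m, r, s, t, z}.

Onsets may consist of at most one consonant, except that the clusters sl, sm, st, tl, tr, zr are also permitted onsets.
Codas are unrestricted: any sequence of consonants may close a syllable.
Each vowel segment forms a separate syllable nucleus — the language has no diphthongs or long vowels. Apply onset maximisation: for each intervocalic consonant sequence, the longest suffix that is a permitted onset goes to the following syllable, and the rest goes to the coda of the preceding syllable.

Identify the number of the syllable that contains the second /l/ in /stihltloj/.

Nuclei (vowels): i, o → 2 syllables.
V1 /i/ – V2 /o/: /hltl/ splits as /hl/ + /tl/ (/tl/ is the longest suffix that is a licit onset).
Result: stihl.tloj.
The second /l/ is in the onset of syllable 2 (/tloj/).

2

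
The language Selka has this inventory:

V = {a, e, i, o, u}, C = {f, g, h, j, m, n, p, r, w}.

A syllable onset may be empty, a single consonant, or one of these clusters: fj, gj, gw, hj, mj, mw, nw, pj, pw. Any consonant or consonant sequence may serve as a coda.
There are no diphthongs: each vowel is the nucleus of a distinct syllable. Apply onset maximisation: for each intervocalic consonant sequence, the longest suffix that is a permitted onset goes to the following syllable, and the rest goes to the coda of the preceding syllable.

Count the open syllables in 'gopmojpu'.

1

Vowels present: o, o, u; each is a nucleus, giving 3 syllables.
Between /o/ (V1) and /o/ (V2): cluster /pm/ — the longest permitted-onset suffix is /m/; onset = /m/, preceding coda = /p/.
Between /o/ (V2) and /u/ (V3): /jp/ splits as /j/ + /p/ (/p/ is the longest suffix that is a licit onset).
So the parse is gop.moj.pu.
Classifying each syllable: /gop/ (closed), /moj/ (closed), /pu/ (open).
Open syllables: 1.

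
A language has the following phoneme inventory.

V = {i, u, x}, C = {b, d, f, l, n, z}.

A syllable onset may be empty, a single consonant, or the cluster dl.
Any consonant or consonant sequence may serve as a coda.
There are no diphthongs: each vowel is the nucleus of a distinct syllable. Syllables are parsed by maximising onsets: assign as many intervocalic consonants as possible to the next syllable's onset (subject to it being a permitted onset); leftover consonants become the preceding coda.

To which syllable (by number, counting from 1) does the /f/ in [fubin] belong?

Vowels present: u, i; each is a nucleus, giving 2 syllables.
/u…i/ gap (V1→V2): just /b/ — single C goes to the following onset.
Syllabification: fu.bin.
The /f/ is in the onset of syllable 1 (/fu/).

1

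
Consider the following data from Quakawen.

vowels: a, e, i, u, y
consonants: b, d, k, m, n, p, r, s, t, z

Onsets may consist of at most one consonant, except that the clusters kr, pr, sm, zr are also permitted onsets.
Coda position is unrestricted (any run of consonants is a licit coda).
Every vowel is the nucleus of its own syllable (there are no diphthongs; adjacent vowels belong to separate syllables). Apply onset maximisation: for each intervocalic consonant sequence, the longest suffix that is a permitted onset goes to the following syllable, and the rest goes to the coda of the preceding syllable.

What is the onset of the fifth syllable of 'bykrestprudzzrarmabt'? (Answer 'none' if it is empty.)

m

The vowels are y, e, u, a, a — 5 nuclei, so 5 syllables.
V1 /y/ – V2 /e/: /kr/ — entire cluster is a permitted onset → onset /kr/, coda ∅.
V2 /e/ – V3 /u/: /stpr/; trying suffixes from longest down, /pr/ is the first permitted one, so coda /st/ | onset /pr/.
V3 /u/ – V4 /a/: /dzzr/; trying suffixes from longest down, /zr/ is the first permitted one, so coda /dz/ | onset /zr/.
V4 /a/ – V5 /a/: /rm/; trying suffixes from longest down, /m/ is the first permitted one, so coda /r/ | onset /m/.
So the parse is by.krest.prudz.zrar.mabt.
Syllable 5 is /mabt/: onset /m/, nucleus /a/, coda /bt/.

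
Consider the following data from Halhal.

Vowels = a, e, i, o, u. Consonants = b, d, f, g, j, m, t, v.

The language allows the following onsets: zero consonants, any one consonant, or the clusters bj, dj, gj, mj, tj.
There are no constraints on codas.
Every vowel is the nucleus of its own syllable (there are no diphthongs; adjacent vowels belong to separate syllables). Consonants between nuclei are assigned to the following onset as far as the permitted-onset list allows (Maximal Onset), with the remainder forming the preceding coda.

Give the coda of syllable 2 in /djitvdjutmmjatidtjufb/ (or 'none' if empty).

tm

Nuclei (vowels): i, u, a, i, u → 5 syllables.
Between /i/ (V1) and /u/ (V2): cluster /tvdj/ — the longest permitted-onset suffix is /dj/; onset = /dj/, preceding coda = /tv/.
Between /u/ (V2) and /a/ (V3): cluster /tmmj/ — the longest permitted-onset suffix is /mj/; onset = /mj/, preceding coda = /tm/.
Between /a/ (V3) and /i/ (V4): /t/ → onset of the next syllable (single consonants are always licit onsets).
Between /i/ (V4) and /u/ (V5): /dtj/ splits as /d/ + /tj/ (/tj/ is the longest suffix that is a licit onset).
So the parse is djitv.djutm.mja.tid.tjufb.
Syllable 2 is /djutm/: onset /dj/, nucleus /u/, coda /tm/.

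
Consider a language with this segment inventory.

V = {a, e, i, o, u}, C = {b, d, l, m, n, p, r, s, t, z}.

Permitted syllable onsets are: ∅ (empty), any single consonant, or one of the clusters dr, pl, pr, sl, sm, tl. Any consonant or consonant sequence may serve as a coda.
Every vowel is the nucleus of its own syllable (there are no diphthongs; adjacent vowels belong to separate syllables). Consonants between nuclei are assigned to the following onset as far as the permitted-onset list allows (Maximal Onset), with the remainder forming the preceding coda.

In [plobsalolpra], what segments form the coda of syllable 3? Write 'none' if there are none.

The vowels are o, a, o, a — 4 nuclei, so 4 syllables.
/o…a/ gap (V1→V2): /bs/ splits as /b/ + /s/ (/s/ is the longest suffix that is a licit onset).
/a…o/ gap (V2→V3): /l/ → onset of the next syllable (single consonants are always licit onsets).
/o…a/ gap (V3→V4): /lpr/ — longest licit onset from the right is /pr/, leaving /l/ as coda.
Result: plob.sa.lol.pra.
Syllable 3 is /lol/: onset /l/, nucleus /o/, coda /l/.

l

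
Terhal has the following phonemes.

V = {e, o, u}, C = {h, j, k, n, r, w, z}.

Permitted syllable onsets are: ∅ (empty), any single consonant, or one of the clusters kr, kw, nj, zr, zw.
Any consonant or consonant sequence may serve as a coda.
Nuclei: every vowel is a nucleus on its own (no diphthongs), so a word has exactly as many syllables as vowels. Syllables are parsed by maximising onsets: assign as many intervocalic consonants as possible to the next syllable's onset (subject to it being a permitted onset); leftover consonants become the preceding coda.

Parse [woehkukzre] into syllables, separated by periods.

The vowels are o, e, u, e — 4 nuclei, so 4 syllables.
Between /o/ (V1) and /e/ (V2): hiatus — the boundary sits between the two vowels.
Between /e/ (V2) and /u/ (V3): /hk/ splits as /h/ + /k/ (/k/ is the longest suffix that is a licit onset).
Between /u/ (V3) and /e/ (V4): /kzr/; trying suffixes from longest down, /zr/ is the first permitted one, so coda /k/ | onset /zr/.

wo.eh.kuk.zre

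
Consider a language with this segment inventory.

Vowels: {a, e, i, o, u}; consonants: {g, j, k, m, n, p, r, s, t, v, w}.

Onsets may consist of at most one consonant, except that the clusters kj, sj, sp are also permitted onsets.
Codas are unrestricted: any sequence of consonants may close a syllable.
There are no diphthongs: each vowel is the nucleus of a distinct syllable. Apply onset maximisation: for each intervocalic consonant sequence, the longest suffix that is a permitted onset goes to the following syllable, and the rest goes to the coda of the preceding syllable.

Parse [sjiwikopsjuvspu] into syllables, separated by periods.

Vowels present: i, i, o, u, u; each is a nucleus, giving 5 syllables.
V1 /i/ – V2 /i/: just /w/ — single C goes to the following onset.
V2 /i/ – V3 /o/: /k/ → onset of the next syllable (single consonants are always licit onsets).
V3 /o/ – V4 /u/: /psj/ — longest licit onset from the right is /sj/, leaving /p/ as coda.
V4 /u/ – V5 /u/: /vsp/ splits as /v/ + /sp/ (/sp/ is the longest suffix that is a licit onset).

sji.wi.kop.sjuv.spu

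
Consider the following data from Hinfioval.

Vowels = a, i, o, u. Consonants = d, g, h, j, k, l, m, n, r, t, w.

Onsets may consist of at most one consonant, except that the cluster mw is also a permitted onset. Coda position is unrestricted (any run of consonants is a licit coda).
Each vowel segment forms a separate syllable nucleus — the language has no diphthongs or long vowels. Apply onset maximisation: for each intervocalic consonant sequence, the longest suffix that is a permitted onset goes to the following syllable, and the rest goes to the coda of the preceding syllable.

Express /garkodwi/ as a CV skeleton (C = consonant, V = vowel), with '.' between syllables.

CVC.CVC.CV

Vowels present: a, o, i; each is a nucleus, giving 3 syllables.
/a…o/ gap (V1→V2): /rk/ — longest licit onset from the right is /k/, leaving /r/ as coda.
/o…i/ gap (V2→V3): cluster /dw/ — the longest permitted-onset suffix is /w/; onset = /w/, preceding coda = /d/.
Putting it together: gar.kod.wi.
Mapping each syllable to C/V: /gar/ → CVC, /kod/ → CVC, /wi/ → CV.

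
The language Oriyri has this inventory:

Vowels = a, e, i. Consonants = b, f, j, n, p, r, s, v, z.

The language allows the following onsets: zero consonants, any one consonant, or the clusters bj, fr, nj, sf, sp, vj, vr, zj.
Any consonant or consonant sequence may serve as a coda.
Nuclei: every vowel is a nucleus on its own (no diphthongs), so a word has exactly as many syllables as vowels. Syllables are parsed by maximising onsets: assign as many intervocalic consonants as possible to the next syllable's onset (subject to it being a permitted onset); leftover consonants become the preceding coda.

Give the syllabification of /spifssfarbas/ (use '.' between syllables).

spifs.sfar.bas

The vowels are i, a, a — 3 nuclei, so 3 syllables.
/i…a/ gap (V1→V2): /fssf/ splits as /fs/ + /sf/ (/sf/ is the longest suffix that is a licit onset).
/a…a/ gap (V2→V3): /rb/ — longest licit onset from the right is /b/, leaving /r/ as coda.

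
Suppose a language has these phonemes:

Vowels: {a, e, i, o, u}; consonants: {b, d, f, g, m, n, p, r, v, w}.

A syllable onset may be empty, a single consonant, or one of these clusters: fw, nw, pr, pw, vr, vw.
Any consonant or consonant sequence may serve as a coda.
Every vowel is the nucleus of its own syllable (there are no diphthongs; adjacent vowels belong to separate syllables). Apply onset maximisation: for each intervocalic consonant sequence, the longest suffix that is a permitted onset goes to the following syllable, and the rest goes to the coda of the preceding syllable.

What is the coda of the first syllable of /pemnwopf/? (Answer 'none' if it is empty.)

Vowels present: e, o; each is a nucleus, giving 2 syllables.
/e…o/ gap (V1→V2): /mnw/ — longest licit onset from the right is /nw/, leaving /m/ as coda.
Putting it together: pem.nwopf.
Syllable 1 is /pem/: onset /p/, nucleus /e/, coda /m/.

m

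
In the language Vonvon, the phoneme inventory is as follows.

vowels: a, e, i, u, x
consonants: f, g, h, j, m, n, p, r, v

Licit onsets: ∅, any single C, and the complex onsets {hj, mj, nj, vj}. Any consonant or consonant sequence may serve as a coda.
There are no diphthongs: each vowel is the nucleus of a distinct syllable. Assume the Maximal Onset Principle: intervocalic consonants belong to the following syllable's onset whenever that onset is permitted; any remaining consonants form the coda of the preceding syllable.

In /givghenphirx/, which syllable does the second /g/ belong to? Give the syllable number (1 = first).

Vowels present: i, e, i, x; each is a nucleus, giving 4 syllables.
Between /i/ (V1) and /e/ (V2): /vgh/ — longest licit onset from the right is /h/, leaving /vg/ as coda.
Between /e/ (V2) and /i/ (V3): /nph/; trying suffixes from longest down, /h/ is the first permitted one, so coda /np/ | onset /h/.
Between /i/ (V3) and /x/ (V4): just /r/ — single C goes to the following onset.
So the parse is givg.henp.hi.rx.
The second /g/ is in the coda of syllable 1 (/givg/).

1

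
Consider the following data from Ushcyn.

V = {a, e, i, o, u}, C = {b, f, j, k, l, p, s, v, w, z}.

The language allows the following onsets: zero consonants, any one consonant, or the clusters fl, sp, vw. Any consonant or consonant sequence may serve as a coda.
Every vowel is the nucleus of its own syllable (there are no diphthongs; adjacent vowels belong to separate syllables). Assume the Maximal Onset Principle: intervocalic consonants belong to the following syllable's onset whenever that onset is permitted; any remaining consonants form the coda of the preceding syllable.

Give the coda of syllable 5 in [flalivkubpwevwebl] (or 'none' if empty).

The vowels are a, i, u, e, e — 5 nuclei, so 5 syllables.
Between /a/ (V1) and /i/ (V2): just /l/ — single C goes to the following onset.
Between /i/ (V2) and /u/ (V3): /vk/; trying suffixes from longest down, /k/ is the first permitted one, so coda /v/ | onset /k/.
Between /u/ (V3) and /e/ (V4): cluster /bpw/ — the longest permitted-onset suffix is /w/; onset = /w/, preceding coda = /bp/.
Between /e/ (V4) and /e/ (V5): /vw/ — entire cluster is a permitted onset → onset /vw/, coda ∅.
Syllabification: fla.liv.kubp.we.vwebl.
Syllable 5 is /vwebl/: onset /vw/, nucleus /e/, coda /bl/.

bl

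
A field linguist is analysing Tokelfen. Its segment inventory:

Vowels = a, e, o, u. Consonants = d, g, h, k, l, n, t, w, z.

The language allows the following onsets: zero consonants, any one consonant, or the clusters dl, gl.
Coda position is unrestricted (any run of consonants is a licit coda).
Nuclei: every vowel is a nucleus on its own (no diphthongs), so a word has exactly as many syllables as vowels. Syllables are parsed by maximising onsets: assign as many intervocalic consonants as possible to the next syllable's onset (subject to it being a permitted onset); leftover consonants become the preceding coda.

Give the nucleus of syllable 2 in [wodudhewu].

Vowels present: o, u, e, u; each is a nucleus, giving 4 syllables.
The second nucleus (vowel 2 from the left) is /u/.

u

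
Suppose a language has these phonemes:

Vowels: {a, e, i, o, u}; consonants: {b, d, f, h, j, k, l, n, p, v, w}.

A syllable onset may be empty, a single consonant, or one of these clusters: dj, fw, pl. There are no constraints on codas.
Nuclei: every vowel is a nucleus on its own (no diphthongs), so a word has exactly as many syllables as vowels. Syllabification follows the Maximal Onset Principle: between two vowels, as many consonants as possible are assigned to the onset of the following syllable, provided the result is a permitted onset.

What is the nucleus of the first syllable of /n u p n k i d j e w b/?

Nuclei (vowels): u, i, e → 3 syllables.
The first nucleus (vowel 1 from the left) is /u/.

u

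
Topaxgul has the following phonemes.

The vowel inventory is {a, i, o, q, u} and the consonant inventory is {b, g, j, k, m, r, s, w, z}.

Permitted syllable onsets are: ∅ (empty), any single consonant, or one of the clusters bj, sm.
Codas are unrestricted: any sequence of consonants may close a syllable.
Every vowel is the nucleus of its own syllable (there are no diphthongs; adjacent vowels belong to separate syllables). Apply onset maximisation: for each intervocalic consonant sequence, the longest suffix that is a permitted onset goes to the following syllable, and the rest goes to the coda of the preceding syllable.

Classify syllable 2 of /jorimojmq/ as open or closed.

The vowels are o, i, o, q — 4 nuclei, so 4 syllables.
V1 /o/ – V2 /i/: /r/ → onset of the next syllable (single consonants are always licit onsets).
V2 /i/ – V3 /o/: /m/ → onset of the next syllable (single consonants are always licit onsets).
V3 /o/ – V4 /q/: cluster /jm/ — the longest permitted-onset suffix is /m/; onset = /m/, preceding coda = /j/.
Result: jo.ri.moj.mq.
Syllable 2 is /ri/; it ends in its nucleus with no coda, so it is open.

open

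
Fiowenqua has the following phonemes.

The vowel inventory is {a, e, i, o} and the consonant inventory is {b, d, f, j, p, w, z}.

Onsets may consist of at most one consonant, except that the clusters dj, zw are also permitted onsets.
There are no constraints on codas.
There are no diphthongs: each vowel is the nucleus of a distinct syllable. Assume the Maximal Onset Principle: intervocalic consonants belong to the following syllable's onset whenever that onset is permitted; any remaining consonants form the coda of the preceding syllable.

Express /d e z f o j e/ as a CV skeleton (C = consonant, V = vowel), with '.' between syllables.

CVC.CV.CV

Vowels present: e, o, e; each is a nucleus, giving 3 syllables.
σ1/σ2 boundary: cluster /zf/ — the longest permitted-onset suffix is /f/; onset = /f/, preceding coda = /z/.
σ2/σ3 boundary: just /j/ — single C goes to the following onset.
Result: dez.fo.je.
Mapping each syllable to C/V: /dez/ → CVC, /fo/ → CV, /je/ → CV.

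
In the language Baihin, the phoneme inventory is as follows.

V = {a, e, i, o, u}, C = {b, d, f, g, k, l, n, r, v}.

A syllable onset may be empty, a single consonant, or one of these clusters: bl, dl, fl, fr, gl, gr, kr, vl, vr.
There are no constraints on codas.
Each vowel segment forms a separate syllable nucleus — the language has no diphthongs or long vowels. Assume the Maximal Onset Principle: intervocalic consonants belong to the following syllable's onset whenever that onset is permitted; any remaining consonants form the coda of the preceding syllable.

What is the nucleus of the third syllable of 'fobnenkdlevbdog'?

Nuclei (vowels): o, e, e, o → 4 syllables.
The third nucleus (vowel 3 from the left) is /e/.

e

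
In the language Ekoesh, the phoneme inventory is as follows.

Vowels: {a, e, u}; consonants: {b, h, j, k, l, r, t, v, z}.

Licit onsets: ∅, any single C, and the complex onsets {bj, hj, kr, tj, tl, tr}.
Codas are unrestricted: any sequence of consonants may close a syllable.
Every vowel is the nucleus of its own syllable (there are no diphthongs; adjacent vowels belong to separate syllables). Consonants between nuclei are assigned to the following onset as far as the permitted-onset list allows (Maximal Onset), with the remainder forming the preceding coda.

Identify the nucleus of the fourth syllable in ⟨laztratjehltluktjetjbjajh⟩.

u

Nuclei (vowels): a, a, e, u, e, a → 6 syllables.
The fourth nucleus (vowel 4 from the left) is /u/.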